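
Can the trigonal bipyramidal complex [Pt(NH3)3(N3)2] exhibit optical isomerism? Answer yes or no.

no

In a trigonal bipyramid the two axial positions differ from the three equatorial ones.
Systematic placement gives 3 geometric isomers: N3 both axial; N3 one axial, one equatorial; N3 both equatorial.
Each arrangement has an internal mirror plane or centre of symmetry, so none is chiral.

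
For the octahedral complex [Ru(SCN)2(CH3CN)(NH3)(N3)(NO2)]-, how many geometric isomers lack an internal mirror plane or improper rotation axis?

6

An octahedron has six vertices in three trans pairs; every non-trans pair is cis.
Placing the ligands in turn and identifying arrangements related by rotation or reflection leaves 9 distinct geometric isomers.
Of these, 6 lack any improper symmetry element and so occur as enantiomeric pairs, giving 9 + 6 = 15 stereoisomers in total.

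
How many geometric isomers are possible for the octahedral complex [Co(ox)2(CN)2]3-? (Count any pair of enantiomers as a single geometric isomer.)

2

In an octahedral complex each vertex has one trans partner and four cis neighbours.
Each ox is bidentate and must span two cis positions.
Systematic placement gives 2 geometric isomers: CN trans; CN cis (chiral).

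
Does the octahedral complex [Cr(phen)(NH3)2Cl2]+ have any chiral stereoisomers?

yes

An octahedron has six vertices in three trans pairs; every non-trans pair is cis.
Each phen is bidentate and must span two cis positions.
Systematic placement gives 3 geometric isomers: NH3 cis, Cl trans; NH3 cis, Cl cis (chiral); NH3 trans, Cl cis.
One of these lacks any improper symmetry element and so occurs as an enantiomeric pair, giving 3 + 1 = 4 stereoisomers in total.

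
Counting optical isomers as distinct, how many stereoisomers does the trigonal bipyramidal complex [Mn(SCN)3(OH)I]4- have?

4

A trigonal bipyramid has two axial and three equatorial sites, which are chemically inequivalent.
There are 4 geometric isomers: OH axial, I axial; OH equatorial, I axial; OH axial, I equatorial; OH equatorial, I equatorial.
Each arrangement has an internal mirror plane or centre of symmetry, so none is chiral.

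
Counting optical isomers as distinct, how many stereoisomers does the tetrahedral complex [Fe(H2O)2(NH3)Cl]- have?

In a tetrahedral complex all four positions are equivalent and every pair of ligands is adjacent — there is no cis/trans distinction.
Only one geometric arrangement is possible.

1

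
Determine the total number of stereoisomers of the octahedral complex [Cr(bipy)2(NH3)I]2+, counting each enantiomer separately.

3

In an octahedral complex each vertex has one trans partner and four cis neighbours.
Each bipy is bidentate and must span two cis positions.
The distinct arrangements are (2 in all): NH3 and I mutually trans; NH3 and I mutually cis (chiral).
One of these lacks any improper symmetry element and so occurs as an enantiomeric pair, giving 2 + 1 = 3 stereoisomers in total.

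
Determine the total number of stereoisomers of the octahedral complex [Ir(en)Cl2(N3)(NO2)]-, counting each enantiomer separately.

6

In an octahedral complex each vertex has one trans partner and four cis neighbours.
Each en is bidentate and must span two cis positions.
The distinct arrangements are (4 in all): Cl trans; Cl cis (3 arrangements, 2 chiral).
Of these, 2 lack any improper symmetry element and so occur as enantiomeric pairs, giving 4 + 2 = 6 stereoisomers in total.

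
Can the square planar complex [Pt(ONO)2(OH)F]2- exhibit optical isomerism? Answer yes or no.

no

A square has two trans pairs of vertices; adjacent vertices are cis.
The distinct arrangements are (2 in all): ONO cis; ONO trans.
Each arrangement has an internal mirror plane or centre of symmetry, so none is chiral.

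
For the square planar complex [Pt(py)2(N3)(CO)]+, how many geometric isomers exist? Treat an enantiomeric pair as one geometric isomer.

A square has two trans pairs of vertices; adjacent vertices are cis.
Working through the distinct placements yields 2 geometric isomers: py cis; py trans.

2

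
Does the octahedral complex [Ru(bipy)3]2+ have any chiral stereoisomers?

yes

In an octahedral complex each vertex has one trans partner and four cis neighbours.
Each bipy is bidentate and must span two cis positions.
Only one geometric arrangement is possible; it has no improper symmetry element, so it exists as a pair of enantiomers (2 stereoisomers).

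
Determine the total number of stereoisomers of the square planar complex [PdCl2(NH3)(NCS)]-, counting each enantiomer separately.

A square has two trans pairs of vertices; adjacent vertices are cis.
Systematic placement gives 2 geometric isomers: Cl cis; Cl trans.
Each arrangement has an internal mirror plane or centre of symmetry, so none is chiral.

2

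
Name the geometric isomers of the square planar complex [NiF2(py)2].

In a square planar complex each vertex has one trans partner and two cis neighbours.
There are 2 geometric isomers: F cis; F trans.

cis and trans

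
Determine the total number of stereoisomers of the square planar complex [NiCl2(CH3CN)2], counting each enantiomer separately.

2

In a square planar complex each vertex has one trans partner and two cis neighbours.
The distinct arrangements are (2 in all): Cl cis; Cl trans.
Each arrangement has an internal mirror plane or centre of symmetry, so none is chiral.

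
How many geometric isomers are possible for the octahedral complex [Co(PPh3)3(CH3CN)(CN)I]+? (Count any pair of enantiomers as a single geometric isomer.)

The six octahedral sites form three mutually perpendicular trans pairs.
Working through the distinct placements yields 4 geometric isomers: PPh3 mer (3 arrangements); PPh3 fac (chiral).

4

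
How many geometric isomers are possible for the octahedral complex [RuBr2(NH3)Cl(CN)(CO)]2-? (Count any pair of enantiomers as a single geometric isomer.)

The six octahedral sites form three mutually perpendicular trans pairs.
Exhaustive case analysis gives 9 geometric isomers.

9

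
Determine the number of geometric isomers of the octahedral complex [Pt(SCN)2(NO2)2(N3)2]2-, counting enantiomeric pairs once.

5

Systematic placement gives 5 geometric isomers: SCN trans, NO2 trans, N3 trans; SCN cis, NO2 cis, N3 trans; SCN trans, NO2 cis, N3 cis; SCN cis, NO2 cis, N3 cis (chiral); SCN cis, NO2 trans, N3 cis.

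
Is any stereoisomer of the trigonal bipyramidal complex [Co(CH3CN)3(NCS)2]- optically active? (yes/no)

In a trigonal bipyramid the two axial positions differ from the three equatorial ones.
Systematic placement gives 3 geometric isomers: NCS both equatorial; NCS one axial, one equatorial; NCS both axial.
Each arrangement has an internal mirror plane or centre of symmetry, so none is chiral.

no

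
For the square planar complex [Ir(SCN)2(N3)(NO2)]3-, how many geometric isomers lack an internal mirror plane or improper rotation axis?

In a square planar complex each vertex has one trans partner and two cis neighbours.
Working through the distinct placements yields 2 geometric isomers: SCN cis; SCN trans.
Each arrangement has an internal mirror plane or centre of symmetry, so none is chiral.

0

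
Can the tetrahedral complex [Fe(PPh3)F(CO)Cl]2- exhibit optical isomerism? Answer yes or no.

All four vertices of a tetrahedron are equivalent and mutually adjacent, so cis/trans isomerism cannot arise.
Only one geometric arrangement is possible; it has no improper symmetry element, so it exists as a pair of enantiomers (2 stereoisomers).

yes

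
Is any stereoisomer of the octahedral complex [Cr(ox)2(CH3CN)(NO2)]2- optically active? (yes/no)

yes

The six octahedral sites form three mutually perpendicular trans pairs.
Each ox is bidentate and must span two cis positions.
The distinct arrangements are (2 in all): CH3CN and NO2 mutually trans; CH3CN and NO2 mutually cis (chiral).
One of these lacks any improper symmetry element and so occurs as an enantiomeric pair, giving 2 + 1 = 3 stereoisomers in total.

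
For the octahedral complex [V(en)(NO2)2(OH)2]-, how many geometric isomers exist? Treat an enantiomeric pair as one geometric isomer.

3

An octahedron has six vertices in three trans pairs; every non-trans pair is cis.
Each en is bidentate and must span two cis positions.
Systematic placement gives 3 geometric isomers: NO2 trans, OH cis; NO2 cis, OH cis (chiral); NO2 cis, OH trans.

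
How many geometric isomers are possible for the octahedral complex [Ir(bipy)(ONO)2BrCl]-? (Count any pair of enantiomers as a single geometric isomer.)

4

The six octahedral sites form three mutually perpendicular trans pairs.
Each bipy is bidentate and must span two cis positions.
Systematic placement gives 4 geometric isomers: ONO cis (3 arrangements, 2 chiral); ONO trans.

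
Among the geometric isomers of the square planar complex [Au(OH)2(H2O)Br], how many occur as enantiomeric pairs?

0

A square has two trans pairs of vertices; adjacent vertices are cis.
Working through the distinct placements yields 2 geometric isomers: OH cis; OH trans.
Each arrangement has an internal mirror plane or centre of symmetry, so none is chiral.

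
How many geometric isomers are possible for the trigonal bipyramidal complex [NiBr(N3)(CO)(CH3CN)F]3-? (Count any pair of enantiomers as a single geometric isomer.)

10

A trigonal bipyramid has two axial and three equatorial sites, which are chemically inequivalent.
Exhaustive case analysis gives 10 geometric isomers.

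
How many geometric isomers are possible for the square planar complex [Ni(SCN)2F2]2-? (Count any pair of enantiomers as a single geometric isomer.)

2

In a square planar complex each vertex has one trans partner and two cis neighbours.
Working through the distinct placements yields 2 geometric isomers: SCN cis; SCN trans.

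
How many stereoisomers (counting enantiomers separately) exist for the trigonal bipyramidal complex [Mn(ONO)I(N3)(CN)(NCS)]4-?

20

A trigonal bipyramid has two axial and three equatorial sites, which are chemically inequivalent.
Placing the ligands in turn and identifying arrangements related by rotation or reflection leaves 10 distinct geometric isomers.
Of these, 10 lack any improper symmetry element and so occur as enantiomeric pairs, giving 10 + 10 = 20 stereoisomers in total.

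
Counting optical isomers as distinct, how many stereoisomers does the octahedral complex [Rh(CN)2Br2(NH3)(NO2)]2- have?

8

The six octahedral sites form three mutually perpendicular trans pairs.
Systematic placement gives 6 geometric isomers: CN trans, Br trans; CN cis, Br trans; CN cis, Br cis (3 arrangements, 2 chiral); CN trans, Br cis.
Of these, 2 lack any improper symmetry element and so occur as enantiomeric pairs, giving 6 + 2 = 8 stereoisomers in total.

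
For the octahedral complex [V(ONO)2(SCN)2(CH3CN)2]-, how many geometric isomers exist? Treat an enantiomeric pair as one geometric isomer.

5

The six octahedral sites form three mutually perpendicular trans pairs.
The distinct arrangements are (5 in all): ONO trans, SCN trans, CH3CN trans; ONO cis, SCN cis, CH3CN trans; ONO cis, SCN trans, CH3CN cis; ONO cis, SCN cis, CH3CN cis (chiral); ONO trans, SCN cis, CH3CN cis.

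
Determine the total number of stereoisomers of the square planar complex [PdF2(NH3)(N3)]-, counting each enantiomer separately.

2

In a square planar complex each vertex has one trans partner and two cis neighbours.
The distinct arrangements are (2 in all): F cis; F trans.
Each arrangement has an internal mirror plane or centre of symmetry, so none is chiral.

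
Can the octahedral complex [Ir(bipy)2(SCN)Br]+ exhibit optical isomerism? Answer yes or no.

yes

An octahedron has six vertices in three trans pairs; every non-trans pair is cis.
Each bipy is bidentate and must span two cis positions.
There are 2 geometric isomers: SCN and Br mutually trans; SCN and Br mutually cis (chiral).
One of these lacks any improper symmetry element and so occurs as an enantiomeric pair, giving 2 + 1 = 3 stereoisomers in total.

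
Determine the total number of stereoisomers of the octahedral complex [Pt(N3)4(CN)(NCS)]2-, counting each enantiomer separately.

2

There are 2 geometric isomers: CN and NCS mutually cis; CN and NCS mutually trans.
Each arrangement has an internal mirror plane or centre of symmetry, so none is chiral.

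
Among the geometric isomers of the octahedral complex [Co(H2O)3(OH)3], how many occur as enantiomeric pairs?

In an octahedral complex each vertex has one trans partner and four cis neighbours.
The distinct arrangements are (2 in all): H2O mer; H2O fac.
Each arrangement has an internal mirror plane or centre of symmetry, so none is chiral.

0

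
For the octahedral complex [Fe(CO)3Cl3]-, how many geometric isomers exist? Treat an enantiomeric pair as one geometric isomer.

2

An octahedron has six vertices in three trans pairs; every non-trans pair is cis.
Systematic placement gives 2 geometric isomers: CO mer; CO fac.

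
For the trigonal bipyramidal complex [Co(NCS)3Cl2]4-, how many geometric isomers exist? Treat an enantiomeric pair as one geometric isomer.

A trigonal bipyramid has two axial and three equatorial sites, which are chemically inequivalent.
Working through the distinct placements yields 3 geometric isomers: Cl both axial; Cl one axial, one equatorial; Cl both equatorial.

3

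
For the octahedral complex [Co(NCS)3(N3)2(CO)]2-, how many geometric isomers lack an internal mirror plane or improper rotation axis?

0

Working through the distinct placements yields 3 geometric isomers: NCS mer, N3 cis; NCS mer, N3 trans; NCS fac, N3 cis.
Each arrangement has an internal mirror plane or centre of symmetry, so none is chiral.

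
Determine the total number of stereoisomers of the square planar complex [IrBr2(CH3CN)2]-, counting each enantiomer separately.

In a square planar complex each vertex has one trans partner and two cis neighbours.
Working through the distinct placements yields 2 geometric isomers: Br cis; Br trans.
Each arrangement has an internal mirror plane or centre of symmetry, so none is chiral.

2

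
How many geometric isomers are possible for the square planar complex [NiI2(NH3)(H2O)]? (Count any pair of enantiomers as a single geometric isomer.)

2

In a square planar complex each vertex has one trans partner and two cis neighbours.
The distinct arrangements are (2 in all): I cis; I trans.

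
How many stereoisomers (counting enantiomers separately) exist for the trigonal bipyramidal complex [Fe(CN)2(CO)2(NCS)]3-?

6

In a trigonal bipyramid the two axial positions differ from the three equatorial ones.
Placing the ligands in turn and identifying arrangements related by rotation or reflection leaves 5 distinct geometric isomers.
One of these lacks any improper symmetry element and so occurs as an enantiomeric pair, giving 5 + 1 = 6 stereoisomers in total.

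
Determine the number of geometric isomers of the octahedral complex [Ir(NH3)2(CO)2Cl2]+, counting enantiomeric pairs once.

5

In an octahedral complex each vertex has one trans partner and four cis neighbours.
Working through the distinct placements yields 5 geometric isomers: NH3 trans, CO trans, Cl trans; NH3 cis, CO trans, Cl cis; NH3 trans, CO cis, Cl cis; NH3 cis, CO cis, Cl cis (chiral); NH3 cis, CO cis, Cl trans.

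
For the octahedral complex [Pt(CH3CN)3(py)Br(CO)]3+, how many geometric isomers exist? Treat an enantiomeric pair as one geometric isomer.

The distinct arrangements are (4 in all): CH3CN mer (3 arrangements); CH3CN fac (chiral).

4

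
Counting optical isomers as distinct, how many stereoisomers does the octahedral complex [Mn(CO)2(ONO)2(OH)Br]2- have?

In an octahedral complex each vertex has one trans partner and four cis neighbours.
The distinct arrangements are (6 in all): CO cis, ONO trans; CO cis, ONO cis (3 arrangements, 2 chiral); CO trans, ONO trans; CO trans, ONO cis.
Of these, 2 lack any improper symmetry element and so occur as enantiomeric pairs, giving 6 + 2 = 8 stereoisomers in total.

8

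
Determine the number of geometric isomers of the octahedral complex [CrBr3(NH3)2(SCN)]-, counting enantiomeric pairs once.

An octahedron has six vertices in three trans pairs; every non-trans pair is cis.
Working through the distinct placements yields 3 geometric isomers: Br mer, NH3 cis; Br mer, NH3 trans; Br fac, NH3 cis.

3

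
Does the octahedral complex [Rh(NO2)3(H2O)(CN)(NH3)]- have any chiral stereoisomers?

yes

The six octahedral sites form three mutually perpendicular trans pairs.
Working through the distinct placements yields 4 geometric isomers: NO2 mer (3 arrangements); NO2 fac (chiral).
One of these lacks any improper symmetry element and so occurs as an enantiomeric pair, giving 4 + 1 = 5 stereoisomers in total.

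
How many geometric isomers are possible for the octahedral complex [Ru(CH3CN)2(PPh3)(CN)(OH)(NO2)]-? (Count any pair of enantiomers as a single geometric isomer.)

9

An octahedron has six vertices in three trans pairs; every non-trans pair is cis.
Placing the ligands in turn and identifying arrangements related by rotation or reflection leaves 9 distinct geometric isomers.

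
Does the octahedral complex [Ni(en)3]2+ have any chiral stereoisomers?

yes

An octahedron has six vertices in three trans pairs; every non-trans pair is cis.
Each en is bidentate and must span two cis positions.
Only one geometric arrangement is possible; it has no improper symmetry element, so it exists as a pair of enantiomers (2 stereoisomers).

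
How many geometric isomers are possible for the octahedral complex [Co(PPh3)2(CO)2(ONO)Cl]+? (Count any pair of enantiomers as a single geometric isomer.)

In an octahedral complex each vertex has one trans partner and four cis neighbours.
Systematic placement gives 6 geometric isomers: PPh3 trans, CO trans; PPh3 cis, CO trans; PPh3 trans, CO cis; PPh3 cis, CO cis (3 arrangements, 2 chiral).

6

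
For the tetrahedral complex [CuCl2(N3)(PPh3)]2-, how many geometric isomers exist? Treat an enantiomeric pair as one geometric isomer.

1

All four vertices of a tetrahedron are equivalent and mutually adjacent, so cis/trans isomerism cannot arise.
Only one geometric arrangement is possible.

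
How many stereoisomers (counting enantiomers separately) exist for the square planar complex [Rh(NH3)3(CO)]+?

1

Only one geometric arrangement is possible.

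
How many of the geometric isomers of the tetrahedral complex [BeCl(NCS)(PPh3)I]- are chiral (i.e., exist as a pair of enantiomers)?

All four vertices of a tetrahedron are equivalent and mutually adjacent, so cis/trans isomerism cannot arise.
Only one geometric arrangement is possible; it has no improper symmetry element, so it exists as a pair of enantiomers (2 stereoisomers).

1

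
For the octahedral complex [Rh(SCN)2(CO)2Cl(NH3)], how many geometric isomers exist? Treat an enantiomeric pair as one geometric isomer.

6

An octahedron has six vertices in three trans pairs; every non-trans pair is cis.
Systematic placement gives 6 geometric isomers: SCN trans, CO trans; SCN cis, CO trans; SCN trans, CO cis; SCN cis, CO cis (3 arrangements, 2 chiral).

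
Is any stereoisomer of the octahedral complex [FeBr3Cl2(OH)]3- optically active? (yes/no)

no

The six octahedral sites form three mutually perpendicular trans pairs.
Working through the distinct placements yields 3 geometric isomers: Br mer, Cl cis; Br mer, Cl trans; Br fac, Cl cis.
Each arrangement has an internal mirror plane or centre of symmetry, so none is chiral.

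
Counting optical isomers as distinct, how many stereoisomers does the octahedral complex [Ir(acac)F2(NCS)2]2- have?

4

The six octahedral sites form three mutually perpendicular trans pairs.
Each acac is bidentate and must span two cis positions.
There are 3 geometric isomers: F trans, NCS cis; F cis, NCS cis (chiral); F cis, NCS trans.
One of these lacks any improper symmetry element and so occurs as an enantiomeric pair, giving 3 + 1 = 4 stereoisomers in total.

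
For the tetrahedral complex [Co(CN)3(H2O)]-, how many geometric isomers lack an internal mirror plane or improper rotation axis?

0

In a tetrahedral complex all four positions are equivalent and every pair of ligands is adjacent — there is no cis/trans distinction.
Only one geometric arrangement is possible.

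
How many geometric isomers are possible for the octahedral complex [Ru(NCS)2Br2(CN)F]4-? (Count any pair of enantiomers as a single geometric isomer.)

The six octahedral sites form three mutually perpendicular trans pairs.
Systematic placement gives 6 geometric isomers: NCS trans, Br trans; NCS cis, Br trans; NCS trans, Br cis; NCS cis, Br cis (3 arrangements, 2 chiral).

6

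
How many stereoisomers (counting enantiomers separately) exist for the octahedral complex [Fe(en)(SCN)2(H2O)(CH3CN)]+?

An octahedron has six vertices in three trans pairs; every non-trans pair is cis.
Each en is bidentate and must span two cis positions.
Systematic placement gives 4 geometric isomers: SCN cis (3 arrangements, 2 chiral); SCN trans.
Of these, 2 lack any improper symmetry element and so occur as enantiomeric pairs, giving 4 + 2 = 6 stereoisomers in total.

6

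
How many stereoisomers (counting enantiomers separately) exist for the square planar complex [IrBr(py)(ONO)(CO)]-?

3

The distinct arrangements are (3 in all): (Br/ONO trans, CO/py trans); (Br/py trans, CO/ONO trans); (Br/CO trans, ONO/py trans).
Each arrangement has an internal mirror plane or centre of symmetry, so none is chiral.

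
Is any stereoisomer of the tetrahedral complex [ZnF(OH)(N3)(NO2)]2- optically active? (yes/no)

yes

All four vertices of a tetrahedron are equivalent and mutually adjacent, so cis/trans isomerism cannot arise.
Only one geometric arrangement is possible; it has no improper symmetry element, so it exists as a pair of enantiomers (2 stereoisomers).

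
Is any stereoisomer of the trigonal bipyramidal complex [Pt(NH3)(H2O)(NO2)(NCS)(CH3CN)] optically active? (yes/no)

yes

In a trigonal bipyramid the two axial positions differ from the three equatorial ones.
Exhaustive case analysis gives 10 geometric isomers.
Of these, 10 lack any improper symmetry element and so occur as enantiomeric pairs, giving 10 + 10 = 20 stereoisomers in total.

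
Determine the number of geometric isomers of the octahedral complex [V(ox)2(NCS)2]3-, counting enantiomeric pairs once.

An octahedron has six vertices in three trans pairs; every non-trans pair is cis.
Each ox is bidentate and must span two cis positions.
Systematic placement gives 2 geometric isomers: NCS trans; NCS cis (chiral).

2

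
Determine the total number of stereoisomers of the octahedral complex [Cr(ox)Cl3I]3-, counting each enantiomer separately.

2

The six octahedral sites form three mutually perpendicular trans pairs.
Each ox is bidentate and must span two cis positions.
Systematic placement gives 2 geometric isomers: Cl mer; Cl fac.
Each arrangement has an internal mirror plane or centre of symmetry, so none is chiral.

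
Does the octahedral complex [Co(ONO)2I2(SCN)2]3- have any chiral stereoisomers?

yes

Systematic placement gives 5 geometric isomers: ONO trans, I trans, SCN trans; ONO cis, I trans, SCN cis; ONO cis, I cis, SCN trans; ONO cis, I cis, SCN cis (chiral); ONO trans, I cis, SCN cis.
One of these lacks any improper symmetry element and so occurs as an enantiomeric pair, giving 5 + 1 = 6 stereoisomers in total.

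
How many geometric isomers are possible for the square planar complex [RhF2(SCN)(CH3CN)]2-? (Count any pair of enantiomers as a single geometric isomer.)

In a square planar complex each vertex has one trans partner and two cis neighbours.
The distinct arrangements are (2 in all): F cis; F trans.

2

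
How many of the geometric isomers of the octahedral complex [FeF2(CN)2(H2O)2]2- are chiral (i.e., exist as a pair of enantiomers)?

The six octahedral sites form three mutually perpendicular trans pairs.
The distinct arrangements are (5 in all): F trans, CN trans, H2O trans; F cis, CN trans, H2O cis; F cis, CN cis, H2O trans; F cis, CN cis, H2O cis (chiral); F trans, CN cis, H2O cis.
One of these lacks any improper symmetry element and so occurs as an enantiomeric pair, giving 5 + 1 = 6 stereoisomers in total.

1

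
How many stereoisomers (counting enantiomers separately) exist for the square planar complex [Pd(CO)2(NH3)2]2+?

A square has two trans pairs of vertices; adjacent vertices are cis.
The distinct arrangements are (2 in all): CO cis; CO trans.
Each arrangement has an internal mirror plane or centre of symmetry, so none is chiral.

2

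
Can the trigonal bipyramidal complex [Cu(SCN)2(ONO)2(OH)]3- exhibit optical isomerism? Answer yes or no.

yes

In a trigonal bipyramid the two axial positions differ from the three equatorial ones.
Systematic enumeration (placing each ligand type in turn and discarding arrangements equivalent by rotation or reflection) gives 5 geometric isomers.
One of these lacks any improper symmetry element and so occurs as an enantiomeric pair, giving 5 + 1 = 6 stereoisomers in total.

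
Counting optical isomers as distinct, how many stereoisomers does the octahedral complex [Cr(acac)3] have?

In an octahedral complex each vertex has one trans partner and four cis neighbours.
Each acac is bidentate and must span two cis positions.
Only one geometric arrangement is possible; it has no improper symmetry element, so it exists as a pair of enantiomers (2 stereoisomers).

2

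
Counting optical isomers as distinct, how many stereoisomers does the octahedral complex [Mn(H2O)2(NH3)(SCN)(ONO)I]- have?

Placing the ligands in turn and identifying arrangements related by rotation or reflection leaves 9 distinct geometric isomers.
Of these, 6 lack any improper symmetry element and so occur as enantiomeric pairs, giving 9 + 6 = 15 stereoisomers in total.

15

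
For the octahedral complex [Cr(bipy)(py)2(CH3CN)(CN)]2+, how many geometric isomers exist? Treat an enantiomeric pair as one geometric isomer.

In an octahedral complex each vertex has one trans partner and four cis neighbours.
Each bipy is bidentate and must span two cis positions.
Systematic placement gives 4 geometric isomers: py cis (3 arrangements, 2 chiral); py trans.

4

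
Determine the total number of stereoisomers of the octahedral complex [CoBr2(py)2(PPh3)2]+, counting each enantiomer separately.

The six octahedral sites form three mutually perpendicular trans pairs.
Working through the distinct placements yields 5 geometric isomers: Br trans, py trans, PPh3 trans; Br trans, py cis, PPh3 cis; Br cis, py trans, PPh3 cis; Br cis, py cis, PPh3 cis (chiral); Br cis, py cis, PPh3 trans.
One of these lacks any improper symmetry element and so occurs as an enantiomeric pair, giving 5 + 1 = 6 stereoisomers in total.

6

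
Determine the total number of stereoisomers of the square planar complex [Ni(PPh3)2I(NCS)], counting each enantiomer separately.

In a square planar complex each vertex has one trans partner and two cis neighbours.
Systematic placement gives 2 geometric isomers: PPh3 cis; PPh3 trans.
Each arrangement has an internal mirror plane or centre of symmetry, so none is chiral.

2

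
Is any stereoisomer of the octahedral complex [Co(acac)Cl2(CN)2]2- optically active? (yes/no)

yes

The six octahedral sites form three mutually perpendicular trans pairs.
Each acac is bidentate and must span two cis positions.
Working through the distinct placements yields 3 geometric isomers: Cl cis, CN trans; Cl cis, CN cis (chiral); Cl trans, CN cis.
One of these lacks any improper symmetry element and so occurs as an enantiomeric pair, giving 3 + 1 = 4 stereoisomers in total.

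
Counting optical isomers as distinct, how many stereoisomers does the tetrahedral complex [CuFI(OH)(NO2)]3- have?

2

In a tetrahedral complex all four positions are equivalent and every pair of ligands is adjacent — there is no cis/trans distinction.
Only one geometric arrangement is possible; it has no improper symmetry element, so it exists as a pair of enantiomers (2 stereoisomers).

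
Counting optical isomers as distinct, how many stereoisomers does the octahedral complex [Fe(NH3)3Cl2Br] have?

3

In an octahedral complex each vertex has one trans partner and four cis neighbours.
There are 3 geometric isomers: NH3 mer, Cl cis; NH3 mer, Cl trans; NH3 fac, Cl cis.
Each arrangement has an internal mirror plane or centre of symmetry, so none is chiral.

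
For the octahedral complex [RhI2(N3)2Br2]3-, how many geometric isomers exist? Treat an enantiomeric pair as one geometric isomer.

The six octahedral sites form three mutually perpendicular trans pairs.
There are 5 geometric isomers: I trans, N3 trans, Br trans; I cis, N3 cis, Br trans; I cis, N3 trans, Br cis; I cis, N3 cis, Br cis (chiral); I trans, N3 cis, Br cis.

5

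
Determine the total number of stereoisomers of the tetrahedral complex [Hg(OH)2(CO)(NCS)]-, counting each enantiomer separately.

1

Only one geometric arrangement is possible.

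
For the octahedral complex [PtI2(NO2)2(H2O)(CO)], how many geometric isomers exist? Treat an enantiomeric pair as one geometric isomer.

The six octahedral sites form three mutually perpendicular trans pairs.
There are 6 geometric isomers: I trans, NO2 trans; I cis, NO2 cis (3 arrangements, 2 chiral); I cis, NO2 trans; I trans, NO2 cis.

6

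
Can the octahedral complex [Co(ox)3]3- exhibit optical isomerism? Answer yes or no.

yes

Each ox is bidentate and must span two cis positions.
Only one geometric arrangement is possible; it has no improper symmetry element, so it exists as a pair of enantiomers (2 stereoisomers).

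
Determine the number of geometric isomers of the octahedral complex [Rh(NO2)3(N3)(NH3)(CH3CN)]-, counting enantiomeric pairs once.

The six octahedral sites form three mutually perpendicular trans pairs.
The distinct arrangements are (4 in all): NO2 mer (3 arrangements); NO2 fac (chiral).

4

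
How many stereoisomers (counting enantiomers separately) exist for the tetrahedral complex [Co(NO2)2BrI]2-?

1

Only one geometric arrangement is possible.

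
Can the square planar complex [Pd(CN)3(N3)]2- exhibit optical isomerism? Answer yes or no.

In a square planar complex each vertex has one trans partner and two cis neighbours.
Only one geometric arrangement is possible.

no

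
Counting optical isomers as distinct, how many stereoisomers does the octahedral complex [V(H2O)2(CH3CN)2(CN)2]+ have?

An octahedron has six vertices in three trans pairs; every non-trans pair is cis.
Systematic placement gives 5 geometric isomers: H2O trans, CH3CN trans, CN trans; H2O cis, CH3CN trans, CN cis; H2O trans, CH3CN cis, CN cis; H2O cis, CH3CN cis, CN cis (chiral); H2O cis, CH3CN cis, CN trans.
One of these lacks any improper symmetry element and so occurs as an enantiomeric pair, giving 5 + 1 = 6 stereoisomers in total.

6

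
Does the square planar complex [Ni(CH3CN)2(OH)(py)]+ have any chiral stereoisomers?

A square has two trans pairs of vertices; adjacent vertices are cis.
Systematic placement gives 2 geometric isomers: CH3CN cis; CH3CN trans.
Each arrangement has an internal mirror plane or centre of symmetry, so none is chiral.

no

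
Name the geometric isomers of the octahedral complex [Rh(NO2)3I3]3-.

An octahedron has six vertices in three trans pairs; every non-trans pair is cis.
Systematic placement gives 2 geometric isomers: NO2 mer; NO2 fac.

fac and mer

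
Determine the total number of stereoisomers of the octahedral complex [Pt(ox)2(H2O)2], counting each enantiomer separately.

An octahedron has six vertices in three trans pairs; every non-trans pair is cis.
Each ox is bidentate and must span two cis positions.
Systematic placement gives 2 geometric isomers: H2O trans; H2O cis (chiral).
One of these lacks any improper symmetry element and so occurs as an enantiomeric pair, giving 2 + 1 = 3 stereoisomers in total.

3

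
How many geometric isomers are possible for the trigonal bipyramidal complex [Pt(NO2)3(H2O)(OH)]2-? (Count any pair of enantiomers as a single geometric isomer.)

4

There are 4 geometric isomers: H2O axial, OH equatorial; H2O axial, OH axial; H2O equatorial, OH equatorial; H2O equatorial, OH axial.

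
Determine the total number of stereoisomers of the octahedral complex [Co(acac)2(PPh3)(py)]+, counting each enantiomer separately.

3

In an octahedral complex each vertex has one trans partner and four cis neighbours.
Each acac is bidentate and must span two cis positions.
The distinct arrangements are (2 in all): PPh3 and py mutually cis (chiral); PPh3 and py mutually trans.
One of these lacks any improper symmetry element and so occurs as an enantiomeric pair, giving 2 + 1 = 3 stereoisomers in total.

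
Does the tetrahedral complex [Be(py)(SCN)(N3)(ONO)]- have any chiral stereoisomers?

yes

Only one geometric arrangement is possible; it has no improper symmetry element, so it exists as a pair of enantiomers (2 stereoisomers).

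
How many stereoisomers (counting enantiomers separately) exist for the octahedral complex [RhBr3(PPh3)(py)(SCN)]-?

5

In an octahedral complex each vertex has one trans partner and four cis neighbours.
Working through the distinct placements yields 4 geometric isomers: Br mer (3 arrangements); Br fac (chiral).
One of these lacks any improper symmetry element and so occurs as an enantiomeric pair, giving 4 + 1 = 5 stereoisomers in total.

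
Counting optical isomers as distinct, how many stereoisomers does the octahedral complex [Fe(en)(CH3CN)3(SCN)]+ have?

The six octahedral sites form three mutually perpendicular trans pairs.
Each en is bidentate and must span two cis positions.
The distinct arrangements are (2 in all): CH3CN mer; CH3CN fac.
Each arrangement has an internal mirror plane or centre of symmetry, so none is chiral.

2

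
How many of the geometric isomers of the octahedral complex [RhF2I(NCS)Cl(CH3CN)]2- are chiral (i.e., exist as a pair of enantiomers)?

6

Systematic enumeration (placing each ligand type in turn and discarding arrangements equivalent by rotation or reflection) gives 9 geometric isomers.
Of these, 6 lack any improper symmetry element and so occur as enantiomeric pairs, giving 9 + 6 = 15 stereoisomers in total.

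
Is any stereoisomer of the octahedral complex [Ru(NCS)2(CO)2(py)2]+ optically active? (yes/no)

yes

In an octahedral complex each vertex has one trans partner and four cis neighbours.
There are 5 geometric isomers: NCS trans, CO trans, py trans; NCS cis, CO trans, py cis; NCS cis, CO cis, py trans; NCS cis, CO cis, py cis (chiral); NCS trans, CO cis, py cis.
One of these lacks any improper symmetry element and so occurs as an enantiomeric pair, giving 5 + 1 = 6 stereoisomers in total.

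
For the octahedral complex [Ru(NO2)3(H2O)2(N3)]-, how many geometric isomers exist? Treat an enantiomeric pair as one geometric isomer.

An octahedron has six vertices in three trans pairs; every non-trans pair is cis.
Working through the distinct placements yields 3 geometric isomers: NO2 mer, H2O trans; NO2 mer, H2O cis; NO2 fac, H2O cis.

3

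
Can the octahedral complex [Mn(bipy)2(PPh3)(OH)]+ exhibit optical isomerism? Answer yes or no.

yes

An octahedron has six vertices in three trans pairs; every non-trans pair is cis.
Each bipy is bidentate and must span two cis positions.
Working through the distinct placements yields 2 geometric isomers: PPh3 and OH mutually trans; PPh3 and OH mutually cis (chiral).
One of these lacks any improper symmetry element and so occurs as an enantiomeric pair, giving 2 + 1 = 3 stereoisomers in total.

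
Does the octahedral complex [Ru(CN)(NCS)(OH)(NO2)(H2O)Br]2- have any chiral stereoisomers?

The six octahedral sites form three mutually perpendicular trans pairs.
Exhaustive case analysis gives 15 geometric isomers.
Of these, 15 lack any improper symmetry element and so occur as enantiomeric pairs, giving 15 + 15 = 30 stereoisomers in total.

yes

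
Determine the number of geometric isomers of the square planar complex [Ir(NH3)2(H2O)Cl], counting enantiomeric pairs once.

2

There are 2 geometric isomers: NH3 cis; NH3 trans.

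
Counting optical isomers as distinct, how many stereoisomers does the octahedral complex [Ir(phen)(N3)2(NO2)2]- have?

The six octahedral sites form three mutually perpendicular trans pairs.
Each phen is bidentate and must span two cis positions.
Working through the distinct placements yields 3 geometric isomers: N3 trans, NO2 cis; N3 cis, NO2 cis (chiral); N3 cis, NO2 trans.
One of these lacks any improper symmetry element and so occurs as an enantiomeric pair, giving 3 + 1 = 4 stereoisomers in total.

4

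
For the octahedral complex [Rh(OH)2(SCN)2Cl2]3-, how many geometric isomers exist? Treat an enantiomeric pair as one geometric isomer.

An octahedron has six vertices in three trans pairs; every non-trans pair is cis.
Working through the distinct placements yields 5 geometric isomers: OH trans, SCN trans, Cl trans; OH cis, SCN cis, Cl trans; OH cis, SCN trans, Cl cis; OH cis, SCN cis, Cl cis (chiral); OH trans, SCN cis, Cl cis.

5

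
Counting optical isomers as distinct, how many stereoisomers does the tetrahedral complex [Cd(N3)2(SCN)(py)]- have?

All four vertices of a tetrahedron are equivalent and mutually adjacent, so cis/trans isomerism cannot arise.
Only one geometric arrangement is possible.

1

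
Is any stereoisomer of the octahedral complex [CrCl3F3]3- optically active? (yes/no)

no

In an octahedral complex each vertex has one trans partner and four cis neighbours.
Systematic placement gives 2 geometric isomers: Cl mer; Cl fac.
Each arrangement has an internal mirror plane or centre of symmetry, so none is chiral.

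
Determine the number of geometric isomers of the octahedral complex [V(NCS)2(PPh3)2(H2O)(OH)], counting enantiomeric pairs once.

6

There are 6 geometric isomers: NCS cis, PPh3 trans; NCS cis, PPh3 cis (3 arrangements, 2 chiral); NCS trans, PPh3 trans; NCS trans, PPh3 cis.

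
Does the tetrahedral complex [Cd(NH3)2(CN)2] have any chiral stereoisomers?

no

Only one geometric arrangement is possible.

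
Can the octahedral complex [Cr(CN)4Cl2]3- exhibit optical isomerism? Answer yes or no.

no

In an octahedral complex each vertex has one trans partner and four cis neighbours.
There are 2 geometric isomers: Cl trans; Cl cis.
Each arrangement has an internal mirror plane or centre of symmetry, so none is chiral.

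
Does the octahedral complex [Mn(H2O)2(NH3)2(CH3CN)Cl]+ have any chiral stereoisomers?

yes

In an octahedral complex each vertex has one trans partner and four cis neighbours.
Systematic placement gives 6 geometric isomers: H2O trans, NH3 trans; H2O cis, NH3 cis (3 arrangements, 2 chiral); H2O cis, NH3 trans; H2O trans, NH3 cis.
Of these, 2 lack any improper symmetry element and so occur as enantiomeric pairs, giving 6 + 2 = 8 stereoisomers in total.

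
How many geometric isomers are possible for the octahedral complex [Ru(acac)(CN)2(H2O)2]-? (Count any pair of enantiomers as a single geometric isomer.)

3

An octahedron has six vertices in three trans pairs; every non-trans pair is cis.
Each acac is bidentate and must span two cis positions.
The distinct arrangements are (3 in all): CN trans, H2O cis; CN cis, H2O cis (chiral); CN cis, H2O trans.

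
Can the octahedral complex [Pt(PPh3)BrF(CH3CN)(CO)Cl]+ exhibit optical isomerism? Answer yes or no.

An octahedron has six vertices in three trans pairs; every non-trans pair is cis.
Systematic enumeration (placing each ligand type in turn and discarding arrangements equivalent by rotation or reflection) gives 15 geometric isomers.
Of these, 15 lack any improper symmetry element and so occur as enantiomeric pairs, giving 15 + 15 = 30 stereoisomers in total.

yes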